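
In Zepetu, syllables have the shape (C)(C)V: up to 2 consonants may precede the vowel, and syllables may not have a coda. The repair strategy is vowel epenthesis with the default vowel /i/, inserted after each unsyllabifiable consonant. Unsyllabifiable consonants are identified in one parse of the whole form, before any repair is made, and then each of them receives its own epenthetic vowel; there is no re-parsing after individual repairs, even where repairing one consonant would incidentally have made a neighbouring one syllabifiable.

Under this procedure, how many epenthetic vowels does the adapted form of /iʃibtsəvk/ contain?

3

The unsyllabifiable consonants are /b/, /v/, /k/; each receives one epenthetic vowel.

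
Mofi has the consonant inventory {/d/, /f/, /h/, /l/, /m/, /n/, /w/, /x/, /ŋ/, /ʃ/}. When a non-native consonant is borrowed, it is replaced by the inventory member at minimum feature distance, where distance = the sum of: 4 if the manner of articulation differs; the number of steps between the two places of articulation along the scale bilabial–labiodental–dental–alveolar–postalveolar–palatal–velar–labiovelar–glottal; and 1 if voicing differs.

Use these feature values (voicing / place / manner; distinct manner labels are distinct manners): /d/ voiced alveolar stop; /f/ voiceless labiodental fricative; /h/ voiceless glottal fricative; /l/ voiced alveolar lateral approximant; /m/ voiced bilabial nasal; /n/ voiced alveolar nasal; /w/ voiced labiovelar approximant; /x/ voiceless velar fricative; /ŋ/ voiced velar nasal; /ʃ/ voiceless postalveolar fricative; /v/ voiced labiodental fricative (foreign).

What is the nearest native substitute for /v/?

f

/f/ is closest: same manner (fricative), place distance 0 (labiodental→labiodental), voicing differs (+1); total 1. Next closest is /ʃ/ at distance 4.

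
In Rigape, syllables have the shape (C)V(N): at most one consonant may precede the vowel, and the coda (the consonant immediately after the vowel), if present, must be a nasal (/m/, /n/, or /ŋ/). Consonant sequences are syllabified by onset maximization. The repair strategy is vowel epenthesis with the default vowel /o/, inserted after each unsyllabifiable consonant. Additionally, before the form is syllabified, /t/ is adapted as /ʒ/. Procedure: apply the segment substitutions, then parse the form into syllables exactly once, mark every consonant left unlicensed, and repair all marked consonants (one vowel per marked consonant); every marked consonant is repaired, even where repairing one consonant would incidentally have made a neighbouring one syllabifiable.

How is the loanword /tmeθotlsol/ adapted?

Substitution: /t/ → /ʒ/, giving /ʒmeθoʒlsol/.
Syllabifying with onset maximization leaves /ʒ/, /ʒ/, /l/, /l/ stranded (only a nasal (/m/, /n/, or /ŋ/) is licensed in coda position; onsets are limited to one consonant).
Each unlicensed consonant becomes the onset of a new syllable: /ʒ/ → /ʒo/, /ʒ/ → /ʒo/, /l/ → /lo/, /l/ → /lo/.

ʒomeθoʒolosolo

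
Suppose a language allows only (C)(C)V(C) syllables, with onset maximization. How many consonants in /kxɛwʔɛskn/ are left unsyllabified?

Syllabifying with onset maximization leaves /k/, /n/ stranded (at most one coda consonant is licensed; onsets may contain at most 2 consonants).

2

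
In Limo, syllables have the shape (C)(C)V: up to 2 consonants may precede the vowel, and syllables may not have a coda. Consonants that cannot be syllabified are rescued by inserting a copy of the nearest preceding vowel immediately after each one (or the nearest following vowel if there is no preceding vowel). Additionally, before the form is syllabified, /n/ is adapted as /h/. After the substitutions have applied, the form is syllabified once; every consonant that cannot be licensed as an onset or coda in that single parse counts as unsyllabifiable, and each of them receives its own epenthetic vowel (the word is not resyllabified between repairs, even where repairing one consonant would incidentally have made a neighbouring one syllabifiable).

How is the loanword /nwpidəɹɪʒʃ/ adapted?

Substitution: /n/ → /h/, giving /hwpidəɹɪʒʃ/.
The consonants /h/, /ʒ/, /ʃ/ cannot be parsed into a legal (C)(C)V syllable (no codas are permitted; onsets may contain at most 2 consonants).
Each unlicensed consonant becomes the onset of a new syllable: /h/ → /hi/, /ʒ/ → /ʒɪ/, /ʃ/ → /ʃɪ/.

hiwpidəɹɪʒɪʃɪ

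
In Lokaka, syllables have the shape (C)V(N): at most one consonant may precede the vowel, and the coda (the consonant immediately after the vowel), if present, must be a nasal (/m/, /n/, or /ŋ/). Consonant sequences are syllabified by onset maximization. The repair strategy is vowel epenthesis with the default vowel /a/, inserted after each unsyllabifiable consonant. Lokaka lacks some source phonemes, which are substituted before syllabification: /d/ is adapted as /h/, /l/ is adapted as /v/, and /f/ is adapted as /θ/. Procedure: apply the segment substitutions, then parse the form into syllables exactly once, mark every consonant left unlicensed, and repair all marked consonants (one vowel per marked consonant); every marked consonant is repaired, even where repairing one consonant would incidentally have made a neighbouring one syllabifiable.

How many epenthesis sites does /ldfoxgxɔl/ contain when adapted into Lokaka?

5

After substitution the input is /vhθoxgxɔv/.
The unsyllabifiable consonants are /v/, /h/, /x/, /g/, /v/; each receives one epenthetic vowel.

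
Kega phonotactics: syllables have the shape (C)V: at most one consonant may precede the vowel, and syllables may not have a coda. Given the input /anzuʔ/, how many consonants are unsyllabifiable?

Under (C)V, the unsyllabifiable consonants are /n/, /ʔ/ (no codas are permitted; onsets are limited to one consonant).

2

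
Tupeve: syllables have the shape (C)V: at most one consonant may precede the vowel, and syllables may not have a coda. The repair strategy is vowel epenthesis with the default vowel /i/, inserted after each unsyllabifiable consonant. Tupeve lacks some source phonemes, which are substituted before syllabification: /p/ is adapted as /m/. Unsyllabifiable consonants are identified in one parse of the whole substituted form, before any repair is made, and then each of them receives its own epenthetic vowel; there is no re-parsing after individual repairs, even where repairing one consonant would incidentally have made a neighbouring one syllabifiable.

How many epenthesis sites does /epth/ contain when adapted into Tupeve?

After substitution the input is /emth/.
The unsyllabifiable consonants are /m/, /t/, /h/; each receives one epenthetic vowel.

3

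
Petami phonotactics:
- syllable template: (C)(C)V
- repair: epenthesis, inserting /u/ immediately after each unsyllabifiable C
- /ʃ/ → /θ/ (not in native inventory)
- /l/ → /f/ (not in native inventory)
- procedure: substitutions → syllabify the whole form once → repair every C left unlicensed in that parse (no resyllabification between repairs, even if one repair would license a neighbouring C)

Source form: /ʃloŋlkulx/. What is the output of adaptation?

Substitution: /ʃ/ → /θ/, /l/ → /f/, giving /θfoŋfkufx/.
Under (C)(C)V, the unsyllabifiable consonants are /ŋ/, /f/, /x/ (no codas are permitted; onsets may contain at most 2 consonants).
Inserting the epenthetic vowel yields /ŋ/ → /ŋu/, /f/ → /fu/, /x/ → /xu/.

θfoŋufkufuxu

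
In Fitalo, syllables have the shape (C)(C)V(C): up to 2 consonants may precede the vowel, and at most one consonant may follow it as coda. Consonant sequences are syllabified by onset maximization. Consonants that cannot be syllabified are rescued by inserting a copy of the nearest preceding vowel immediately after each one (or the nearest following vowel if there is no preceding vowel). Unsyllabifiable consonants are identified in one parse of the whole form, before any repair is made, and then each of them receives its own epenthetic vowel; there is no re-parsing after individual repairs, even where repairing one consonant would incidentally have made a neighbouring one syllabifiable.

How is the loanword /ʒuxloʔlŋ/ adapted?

ʒuxloʔloŋo

Syllabifying with onset maximization leaves /l/, /ŋ/ stranded (at most one coda consonant is licensed; onsets may contain at most 2 consonants).
Inserting the epenthetic vowel yields /l/ → /lo/, /ŋ/ → /ŋo/.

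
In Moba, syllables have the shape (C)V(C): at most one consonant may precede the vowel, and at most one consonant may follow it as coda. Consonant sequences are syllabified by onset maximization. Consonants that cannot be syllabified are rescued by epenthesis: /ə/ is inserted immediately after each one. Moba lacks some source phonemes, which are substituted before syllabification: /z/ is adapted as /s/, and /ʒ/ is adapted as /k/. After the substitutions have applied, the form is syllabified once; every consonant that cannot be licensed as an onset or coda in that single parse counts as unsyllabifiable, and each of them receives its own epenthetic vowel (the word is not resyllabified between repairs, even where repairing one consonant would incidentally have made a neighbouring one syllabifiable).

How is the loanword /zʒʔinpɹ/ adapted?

Substitution: /z/ → /s/, /ʒ/ → /k/, giving /skʔinpɹ/.
Under (C)V(C), the unsyllabifiable consonants are /s/, /k/, /p/, /ɹ/ (at most one coda consonant is licensed; onsets are limited to one consonant).
Inserting the epenthetic vowel yields /s/ → /sə/, /k/ → /kə/, /p/ → /pə/, /ɹ/ → /ɹə/.

səkəʔinpəɹə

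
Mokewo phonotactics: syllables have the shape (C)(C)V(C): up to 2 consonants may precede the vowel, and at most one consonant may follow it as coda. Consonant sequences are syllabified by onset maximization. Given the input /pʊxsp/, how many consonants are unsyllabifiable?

The consonants /s/, /p/ cannot be parsed into a legal (C)(C)V(C) syllable (at most one coda consonant is licensed; onsets may contain at most 2 consonants).

2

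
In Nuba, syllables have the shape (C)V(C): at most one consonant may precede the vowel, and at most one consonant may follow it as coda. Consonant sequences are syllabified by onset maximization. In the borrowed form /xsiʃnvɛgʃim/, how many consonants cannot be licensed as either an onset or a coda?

2

Syllabifying with onset maximization leaves /x/, /n/ stranded (at most one coda consonant is licensed; onsets are limited to one consonant).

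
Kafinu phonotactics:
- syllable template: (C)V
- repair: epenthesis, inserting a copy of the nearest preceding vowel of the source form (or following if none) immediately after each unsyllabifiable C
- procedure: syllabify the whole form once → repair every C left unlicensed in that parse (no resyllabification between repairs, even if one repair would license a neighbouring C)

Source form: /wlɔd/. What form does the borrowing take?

Under (C)V, the unsyllabifiable consonants are /w/, /d/ (no codas are permitted; onsets are limited to one consonant).
Inserting the epenthetic vowel yields /w/ → /wɔ/, /d/ → /dɔ/.

wɔlɔdɔ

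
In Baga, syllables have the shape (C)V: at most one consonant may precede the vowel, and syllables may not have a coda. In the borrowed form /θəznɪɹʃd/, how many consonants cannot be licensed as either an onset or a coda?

Under (C)V, the unsyllabifiable consonants are /z/, /ɹ/, /ʃ/, /d/ (no codas are permitted; onsets are limited to one consonant).

4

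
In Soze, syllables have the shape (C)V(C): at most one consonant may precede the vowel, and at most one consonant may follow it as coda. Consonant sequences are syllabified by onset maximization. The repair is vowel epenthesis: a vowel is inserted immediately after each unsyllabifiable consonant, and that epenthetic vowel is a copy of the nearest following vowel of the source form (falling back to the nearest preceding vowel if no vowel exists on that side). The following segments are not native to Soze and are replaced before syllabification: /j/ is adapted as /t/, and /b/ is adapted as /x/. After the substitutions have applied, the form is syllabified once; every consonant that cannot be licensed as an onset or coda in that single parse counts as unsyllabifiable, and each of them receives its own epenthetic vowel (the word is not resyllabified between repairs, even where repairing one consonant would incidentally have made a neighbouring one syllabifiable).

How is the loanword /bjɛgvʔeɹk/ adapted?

Substitution: /b/ → /x/, /j/ → /t/, giving /xtɛgvʔeɹk/.
Under (C)V(C), the unsyllabifiable consonants are /x/, /v/, /k/ (at most one coda consonant is licensed; onsets are limited to one consonant).
Each unlicensed consonant becomes the onset of a new syllable: /x/ → /xɛ/, /v/ → /ve/, /k/ → /ke/.

xɛtɛgveʔeɹke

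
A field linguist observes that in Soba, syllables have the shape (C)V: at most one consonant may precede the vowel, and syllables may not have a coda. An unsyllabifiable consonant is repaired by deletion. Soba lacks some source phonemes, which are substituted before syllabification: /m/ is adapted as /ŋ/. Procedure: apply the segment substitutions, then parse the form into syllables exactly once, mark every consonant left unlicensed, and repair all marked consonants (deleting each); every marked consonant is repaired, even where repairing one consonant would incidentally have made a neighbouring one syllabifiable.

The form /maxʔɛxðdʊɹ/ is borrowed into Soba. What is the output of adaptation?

Substitution: /m/ → /ŋ/, giving /ŋaxʔɛxðdʊɹ/.
Under (C)V, the unsyllabifiable consonants are /x/, /x/, /ð/, /ɹ/ (no codas are permitted; onsets are limited to one consonant).
Deletion applies to /x/, /x/, /ð/, /ɹ/.

ŋaʔɛdʊ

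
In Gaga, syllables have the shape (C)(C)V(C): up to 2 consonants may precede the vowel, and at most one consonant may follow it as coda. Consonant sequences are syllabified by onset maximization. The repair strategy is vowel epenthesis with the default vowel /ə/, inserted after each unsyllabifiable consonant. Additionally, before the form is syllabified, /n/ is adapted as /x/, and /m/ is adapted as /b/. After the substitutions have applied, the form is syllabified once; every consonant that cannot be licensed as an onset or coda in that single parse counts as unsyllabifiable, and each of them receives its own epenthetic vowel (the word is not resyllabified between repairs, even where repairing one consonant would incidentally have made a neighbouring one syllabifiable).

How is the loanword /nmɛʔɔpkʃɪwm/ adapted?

xbɛʔɔpkʃɪwbə

Substitution: /n/ → /x/, /m/ → /b/, giving /xbɛʔɔpkʃɪwb/.
Syllabifying with onset maximization leaves /b/ stranded (at most one coda consonant is licensed; onsets may contain at most 2 consonants).
Epenthesis after each stranded consonant: /b/ → /bə/.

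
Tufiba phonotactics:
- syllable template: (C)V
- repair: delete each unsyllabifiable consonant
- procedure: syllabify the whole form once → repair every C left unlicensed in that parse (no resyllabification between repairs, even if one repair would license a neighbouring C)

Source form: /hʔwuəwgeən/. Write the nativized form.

wuəgeə

The consonants /h/, /ʔ/, /w/, /n/ cannot be parsed into a legal (C)V syllable (no codas are permitted; onsets are limited to one consonant).
Each unlicensed consonant is deleted: /h/, /ʔ/, /w/, /n/.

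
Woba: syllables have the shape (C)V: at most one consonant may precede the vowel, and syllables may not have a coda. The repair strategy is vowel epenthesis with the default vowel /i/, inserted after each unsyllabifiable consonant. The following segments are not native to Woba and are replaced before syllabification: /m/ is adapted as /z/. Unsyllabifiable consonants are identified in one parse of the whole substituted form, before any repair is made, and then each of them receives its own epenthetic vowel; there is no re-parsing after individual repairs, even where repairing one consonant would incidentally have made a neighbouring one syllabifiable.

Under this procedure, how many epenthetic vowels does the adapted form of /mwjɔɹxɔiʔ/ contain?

4

After substitution the input is /zwjɔɹxɔiʔ/.
The unsyllabifiable consonants are /z/, /w/, /ɹ/, /ʔ/; each receives one epenthetic vowel.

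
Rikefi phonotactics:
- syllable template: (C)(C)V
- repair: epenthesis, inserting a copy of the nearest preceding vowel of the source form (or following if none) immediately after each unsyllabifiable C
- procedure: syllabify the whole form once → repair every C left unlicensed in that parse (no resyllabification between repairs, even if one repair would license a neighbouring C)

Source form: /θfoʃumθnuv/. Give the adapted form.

Under (C)(C)V, the unsyllabifiable consonants are /m/, /v/ (no codas are permitted; onsets may contain at most 2 consonants).
Inserting the epenthetic vowel yields /m/ → /mu/, /v/ → /vu/.

θfoʃumuθnuvu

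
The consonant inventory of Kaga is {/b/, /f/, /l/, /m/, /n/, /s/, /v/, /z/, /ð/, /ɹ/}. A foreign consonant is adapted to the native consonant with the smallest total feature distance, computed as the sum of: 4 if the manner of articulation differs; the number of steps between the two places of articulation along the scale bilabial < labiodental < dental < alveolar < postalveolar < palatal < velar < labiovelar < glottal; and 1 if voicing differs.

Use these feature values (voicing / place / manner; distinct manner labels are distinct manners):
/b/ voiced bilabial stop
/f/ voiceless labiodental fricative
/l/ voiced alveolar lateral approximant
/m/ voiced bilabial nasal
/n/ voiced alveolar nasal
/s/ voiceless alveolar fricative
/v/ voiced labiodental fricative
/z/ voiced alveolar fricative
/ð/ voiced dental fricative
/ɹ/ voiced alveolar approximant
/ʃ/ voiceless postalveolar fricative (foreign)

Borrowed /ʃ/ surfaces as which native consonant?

s

/s/ is closest: same manner (fricative), place distance 1 (postalveolar→alveolar), same voicing; total 1. Next closest is /z/ at distance 2.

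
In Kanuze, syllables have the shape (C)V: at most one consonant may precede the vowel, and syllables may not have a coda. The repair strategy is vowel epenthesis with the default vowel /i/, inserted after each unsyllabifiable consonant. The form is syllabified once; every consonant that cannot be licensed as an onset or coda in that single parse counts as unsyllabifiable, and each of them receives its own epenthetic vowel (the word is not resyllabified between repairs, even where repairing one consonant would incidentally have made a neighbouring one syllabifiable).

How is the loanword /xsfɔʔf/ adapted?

xisifɔʔifi

Under (C)V, the unsyllabifiable consonants are /x/, /s/, /ʔ/, /f/ (no codas are permitted; onsets are limited to one consonant).
Epenthesis after each stranded consonant: /x/ → /xi/, /s/ → /si/, /ʔ/ → /ʔi/, /f/ → /fi/.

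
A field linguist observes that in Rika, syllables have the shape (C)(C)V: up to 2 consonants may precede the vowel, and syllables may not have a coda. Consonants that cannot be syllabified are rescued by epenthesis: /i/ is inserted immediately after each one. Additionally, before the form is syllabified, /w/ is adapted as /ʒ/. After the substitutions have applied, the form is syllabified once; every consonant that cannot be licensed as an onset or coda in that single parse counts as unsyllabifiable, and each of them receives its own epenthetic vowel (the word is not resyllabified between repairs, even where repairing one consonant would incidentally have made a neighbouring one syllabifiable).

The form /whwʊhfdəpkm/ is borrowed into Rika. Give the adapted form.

ʒihʒʊhifdəpikimi

Substitution: /w/ → /ʒ/, giving /ʒhʒʊhfdəpkm/.
Under (C)(C)V, the unsyllabifiable consonants are /ʒ/, /h/, /p/, /k/, /m/ (no codas are permitted; onsets may contain at most 2 consonants).
Each unlicensed consonant becomes the onset of a new syllable: /ʒ/ → /ʒi/, /h/ → /hi/, /p/ → /pi/, /k/ → /ki/, /m/ → /mi/.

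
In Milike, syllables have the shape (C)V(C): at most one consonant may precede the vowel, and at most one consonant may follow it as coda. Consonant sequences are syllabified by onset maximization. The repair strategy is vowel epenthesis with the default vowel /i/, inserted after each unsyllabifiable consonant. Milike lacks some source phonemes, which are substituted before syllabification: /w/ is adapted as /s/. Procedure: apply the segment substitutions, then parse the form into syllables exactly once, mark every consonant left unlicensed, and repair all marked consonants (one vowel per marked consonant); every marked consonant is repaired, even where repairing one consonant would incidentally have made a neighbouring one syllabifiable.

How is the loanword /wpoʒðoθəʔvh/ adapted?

Substitution: /w/ → /s/, giving /spoʒðoθəʔvh/.
Syllabifying with onset maximization leaves /s/, /v/, /h/ stranded (at most one coda consonant is licensed; onsets are limited to one consonant).
Inserting the epenthetic vowel yields /s/ → /si/, /v/ → /vi/, /h/ → /hi/.

sipoʒðoθəʔvihi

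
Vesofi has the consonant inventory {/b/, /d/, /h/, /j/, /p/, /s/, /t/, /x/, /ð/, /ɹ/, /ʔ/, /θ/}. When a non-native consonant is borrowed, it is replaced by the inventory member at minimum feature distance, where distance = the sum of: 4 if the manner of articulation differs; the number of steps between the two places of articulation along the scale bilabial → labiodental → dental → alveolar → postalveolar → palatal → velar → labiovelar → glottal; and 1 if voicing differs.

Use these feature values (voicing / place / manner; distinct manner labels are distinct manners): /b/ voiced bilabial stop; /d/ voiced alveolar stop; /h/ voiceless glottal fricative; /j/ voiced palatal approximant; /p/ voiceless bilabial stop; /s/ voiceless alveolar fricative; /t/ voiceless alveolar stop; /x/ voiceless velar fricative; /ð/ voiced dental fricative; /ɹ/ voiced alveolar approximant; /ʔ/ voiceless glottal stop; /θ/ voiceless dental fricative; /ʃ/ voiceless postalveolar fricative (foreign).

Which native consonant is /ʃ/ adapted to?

/s/ is closest: same manner (fricative), place distance 1 (postalveolar→alveolar), same voicing; total 1. Next closest is /x/ at distance 2.

s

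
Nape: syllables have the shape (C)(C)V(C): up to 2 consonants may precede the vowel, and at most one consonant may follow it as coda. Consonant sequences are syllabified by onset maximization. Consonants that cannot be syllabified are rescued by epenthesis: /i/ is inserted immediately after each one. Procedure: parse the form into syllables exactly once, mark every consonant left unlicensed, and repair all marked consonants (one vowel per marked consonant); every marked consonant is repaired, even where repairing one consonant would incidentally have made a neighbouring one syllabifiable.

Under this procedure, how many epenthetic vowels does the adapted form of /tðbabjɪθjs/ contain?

The unsyllabifiable consonants are /t/, /j/, /s/; each receives one epenthetic vowel.

3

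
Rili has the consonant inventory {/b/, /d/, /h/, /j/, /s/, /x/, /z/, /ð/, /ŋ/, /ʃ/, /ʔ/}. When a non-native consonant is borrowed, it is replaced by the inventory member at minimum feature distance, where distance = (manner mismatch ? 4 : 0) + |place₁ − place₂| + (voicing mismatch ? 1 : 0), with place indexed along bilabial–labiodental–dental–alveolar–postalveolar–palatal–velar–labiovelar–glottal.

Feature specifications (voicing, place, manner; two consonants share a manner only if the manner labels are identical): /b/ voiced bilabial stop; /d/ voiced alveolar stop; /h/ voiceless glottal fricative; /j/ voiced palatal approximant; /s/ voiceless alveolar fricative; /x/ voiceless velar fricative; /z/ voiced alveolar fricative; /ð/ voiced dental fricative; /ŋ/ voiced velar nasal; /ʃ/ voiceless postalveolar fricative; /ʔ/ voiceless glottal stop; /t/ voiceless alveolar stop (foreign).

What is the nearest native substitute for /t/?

/d/ is closest: same manner (stop), place distance 0 (alveolar→alveolar), voicing differs (+1); total 1. Next closest is /b/ at distance 4.

d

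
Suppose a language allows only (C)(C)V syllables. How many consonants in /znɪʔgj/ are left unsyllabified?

Syllabifying with onset maximization leaves /ʔ/, /g/, /j/ stranded (no codas are permitted; onsets may contain at most 2 consonants).

3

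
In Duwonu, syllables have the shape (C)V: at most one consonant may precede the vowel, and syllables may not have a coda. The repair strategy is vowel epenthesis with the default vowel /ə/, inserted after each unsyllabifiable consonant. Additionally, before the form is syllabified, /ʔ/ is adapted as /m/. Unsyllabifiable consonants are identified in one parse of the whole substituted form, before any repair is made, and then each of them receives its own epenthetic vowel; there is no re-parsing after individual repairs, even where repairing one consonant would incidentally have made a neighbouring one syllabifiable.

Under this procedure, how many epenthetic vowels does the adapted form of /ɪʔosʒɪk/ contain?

After substitution the input is /ɪmosʒɪk/.
The unsyllabifiable consonants are /s/, /k/; each receives one epenthetic vowel.

2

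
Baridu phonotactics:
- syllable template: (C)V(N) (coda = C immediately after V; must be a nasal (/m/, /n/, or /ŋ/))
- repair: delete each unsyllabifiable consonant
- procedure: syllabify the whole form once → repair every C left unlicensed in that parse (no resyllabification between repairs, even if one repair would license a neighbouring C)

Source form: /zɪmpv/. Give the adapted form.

zɪm

Under (C)V(N), the unsyllabifiable consonants are /p/, /v/ (only a nasal (/m/, /n/, or /ŋ/) is licensed in coda position; onsets are limited to one consonant).
Deleting the stranded consonants removes /p/, /v/.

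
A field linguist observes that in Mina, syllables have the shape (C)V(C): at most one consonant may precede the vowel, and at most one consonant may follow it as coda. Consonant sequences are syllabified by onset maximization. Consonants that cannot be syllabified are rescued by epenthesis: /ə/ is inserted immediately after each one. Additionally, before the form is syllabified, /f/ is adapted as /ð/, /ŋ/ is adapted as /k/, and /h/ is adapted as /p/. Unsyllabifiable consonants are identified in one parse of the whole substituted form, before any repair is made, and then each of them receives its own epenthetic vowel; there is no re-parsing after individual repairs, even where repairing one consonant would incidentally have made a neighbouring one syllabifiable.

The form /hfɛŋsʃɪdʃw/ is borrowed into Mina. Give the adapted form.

Substitution: /h/ → /p/, /f/ → /ð/, /ŋ/ → /k/, giving /pðɛksʃɪdʃw/.
Under (C)V(C), the unsyllabifiable consonants are /p/, /s/, /ʃ/, /w/ (at most one coda consonant is licensed; onsets are limited to one consonant).
Each unlicensed consonant becomes the onset of a new syllable: /p/ → /pə/, /s/ → /sə/, /ʃ/ → /ʃə/, /w/ → /wə/.

pəðɛksəʃɪdʃəwə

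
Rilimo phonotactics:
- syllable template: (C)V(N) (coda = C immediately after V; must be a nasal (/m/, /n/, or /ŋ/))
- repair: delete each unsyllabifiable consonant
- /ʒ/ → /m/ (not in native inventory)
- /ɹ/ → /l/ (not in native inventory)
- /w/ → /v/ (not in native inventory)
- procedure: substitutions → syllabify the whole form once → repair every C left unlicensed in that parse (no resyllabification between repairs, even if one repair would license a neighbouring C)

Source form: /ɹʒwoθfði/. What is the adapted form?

voði

Substitution: /ɹ/ → /l/, /ʒ/ → /m/, /w/ → /v/, giving /lmvoθfði/.
The consonants /l/, /m/, /θ/, /f/ cannot be parsed into a legal (C)V(N) syllable (only a nasal (/m/, /n/, or /ŋ/) is licensed in coda position; onsets are limited to one consonant).
Each unlicensed consonant is deleted: /l/, /m/, /θ/, /f/.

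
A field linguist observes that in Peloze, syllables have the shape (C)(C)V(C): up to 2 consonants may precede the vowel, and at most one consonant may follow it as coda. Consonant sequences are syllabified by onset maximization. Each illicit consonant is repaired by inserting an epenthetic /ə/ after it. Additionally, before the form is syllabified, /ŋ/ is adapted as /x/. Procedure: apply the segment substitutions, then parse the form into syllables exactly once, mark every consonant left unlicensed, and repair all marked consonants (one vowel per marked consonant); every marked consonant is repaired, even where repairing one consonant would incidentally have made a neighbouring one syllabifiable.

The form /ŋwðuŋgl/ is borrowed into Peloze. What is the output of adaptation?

xəwðuxgələ

Substitution: /ŋ/ → /x/, giving /xwðuxgl/.
Syllabifying with onset maximization leaves /x/, /g/, /l/ stranded (at most one coda consonant is licensed; onsets may contain at most 2 consonants).
Epenthesis after each stranded consonant: /x/ → /xə/, /g/ → /gə/, /l/ → /lə/.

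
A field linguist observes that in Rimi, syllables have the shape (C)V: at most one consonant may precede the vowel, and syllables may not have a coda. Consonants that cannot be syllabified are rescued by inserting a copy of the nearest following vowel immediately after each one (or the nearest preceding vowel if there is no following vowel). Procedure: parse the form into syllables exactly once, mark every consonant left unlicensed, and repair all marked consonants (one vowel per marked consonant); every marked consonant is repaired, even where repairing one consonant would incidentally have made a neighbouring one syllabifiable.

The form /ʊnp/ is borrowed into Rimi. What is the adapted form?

ʊnʊpʊ

Syllabifying with onset maximization leaves /n/, /p/ stranded (no codas are permitted; onsets are limited to one consonant).
Inserting the epenthetic vowel yields /n/ → /nʊ/, /p/ → /pʊ/.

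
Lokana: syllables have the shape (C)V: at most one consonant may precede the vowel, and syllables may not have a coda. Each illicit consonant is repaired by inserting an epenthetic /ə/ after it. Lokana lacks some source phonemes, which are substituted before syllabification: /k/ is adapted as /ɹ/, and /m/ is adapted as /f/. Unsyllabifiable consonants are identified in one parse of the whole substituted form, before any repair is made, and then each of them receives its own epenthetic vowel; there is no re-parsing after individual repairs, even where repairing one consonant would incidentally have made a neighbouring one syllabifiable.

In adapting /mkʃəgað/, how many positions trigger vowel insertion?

After substitution the input is /fɹʃəgað/.
The unsyllabifiable consonants are /f/, /ɹ/, /ð/; each receives one epenthetic vowel.

3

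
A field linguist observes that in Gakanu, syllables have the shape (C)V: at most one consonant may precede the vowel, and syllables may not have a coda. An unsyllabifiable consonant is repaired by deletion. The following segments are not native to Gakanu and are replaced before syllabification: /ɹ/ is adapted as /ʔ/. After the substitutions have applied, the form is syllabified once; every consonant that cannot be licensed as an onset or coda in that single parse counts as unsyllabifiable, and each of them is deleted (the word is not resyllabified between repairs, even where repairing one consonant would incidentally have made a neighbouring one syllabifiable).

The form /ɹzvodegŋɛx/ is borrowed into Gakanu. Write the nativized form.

Substitution: /ɹ/ → /ʔ/, giving /ʔzvodegŋɛx/.
Syllabifying with onset maximization leaves /ʔ/, /z/, /g/, /x/ stranded (no codas are permitted; onsets are limited to one consonant).
Deleting the stranded consonants removes /ʔ/, /z/, /g/, /x/.

vodeŋɛ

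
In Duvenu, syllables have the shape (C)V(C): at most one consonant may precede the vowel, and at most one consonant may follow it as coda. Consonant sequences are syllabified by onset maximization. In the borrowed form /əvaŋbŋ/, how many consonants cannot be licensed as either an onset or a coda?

2

Syllabifying with onset maximization leaves /b/, /ŋ/ stranded (at most one coda consonant is licensed; onsets are limited to one consonant).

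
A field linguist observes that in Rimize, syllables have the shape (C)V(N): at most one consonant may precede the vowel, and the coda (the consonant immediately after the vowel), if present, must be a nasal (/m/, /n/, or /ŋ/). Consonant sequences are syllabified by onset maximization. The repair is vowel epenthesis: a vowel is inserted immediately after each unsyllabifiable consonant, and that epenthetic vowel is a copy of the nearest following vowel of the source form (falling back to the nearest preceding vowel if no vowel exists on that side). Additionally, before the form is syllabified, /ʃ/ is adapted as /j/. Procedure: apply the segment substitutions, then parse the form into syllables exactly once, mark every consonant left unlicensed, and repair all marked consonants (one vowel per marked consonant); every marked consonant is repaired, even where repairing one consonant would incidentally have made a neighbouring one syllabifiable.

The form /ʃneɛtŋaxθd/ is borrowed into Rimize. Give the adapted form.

Substitution: /ʃ/ → /j/, giving /jneɛtŋaxθd/.
Under (C)V(N), the unsyllabifiable consonants are /j/, /t/, /x/, /θ/, /d/ (only a nasal (/m/, /n/, or /ŋ/) is licensed in coda position; onsets are limited to one consonant).
Inserting the epenthetic vowel yields /j/ → /je/, /t/ → /ta/, /x/ → /xa/, /θ/ → /θa/, /d/ → /da/.

jeneɛtaŋaxaθada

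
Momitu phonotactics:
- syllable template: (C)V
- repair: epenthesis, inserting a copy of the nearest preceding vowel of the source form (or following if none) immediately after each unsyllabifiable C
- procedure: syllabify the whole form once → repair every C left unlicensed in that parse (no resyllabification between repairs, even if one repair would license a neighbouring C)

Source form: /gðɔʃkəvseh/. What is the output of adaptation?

gɔðɔʃɔkəvəsehe

Syllabifying with onset maximization leaves /g/, /ʃ/, /v/, /h/ stranded (no codas are permitted; onsets are limited to one consonant).
Epenthesis after each stranded consonant: /g/ → /gɔ/, /ʃ/ → /ʃɔ/, /v/ → /və/, /h/ → /he/.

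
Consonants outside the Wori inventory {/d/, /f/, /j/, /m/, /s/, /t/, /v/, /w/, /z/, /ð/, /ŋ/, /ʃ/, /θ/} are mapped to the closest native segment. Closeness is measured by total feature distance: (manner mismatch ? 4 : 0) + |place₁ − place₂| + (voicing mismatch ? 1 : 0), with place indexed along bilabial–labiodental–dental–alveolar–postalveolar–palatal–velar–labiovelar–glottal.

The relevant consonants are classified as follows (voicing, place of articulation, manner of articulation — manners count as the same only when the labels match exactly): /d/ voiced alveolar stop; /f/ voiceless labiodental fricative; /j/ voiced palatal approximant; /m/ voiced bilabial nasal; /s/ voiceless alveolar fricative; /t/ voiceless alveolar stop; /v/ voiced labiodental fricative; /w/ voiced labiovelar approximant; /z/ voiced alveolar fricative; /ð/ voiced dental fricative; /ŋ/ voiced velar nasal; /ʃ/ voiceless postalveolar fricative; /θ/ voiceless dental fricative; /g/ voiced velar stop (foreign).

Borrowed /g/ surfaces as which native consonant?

d

/d/ is closest: same manner (stop), place distance 3 (velar→alveolar), same voicing; total 3. Next closest is /t/ at distance 4.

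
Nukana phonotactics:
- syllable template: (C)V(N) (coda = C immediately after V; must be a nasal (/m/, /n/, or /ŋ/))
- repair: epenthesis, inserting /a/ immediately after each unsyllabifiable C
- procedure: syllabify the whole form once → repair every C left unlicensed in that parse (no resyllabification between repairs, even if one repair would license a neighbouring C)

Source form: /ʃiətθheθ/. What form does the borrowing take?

The consonants /t/, /θ/, /θ/ cannot be parsed into a legal (C)V(N) syllable (only a nasal (/m/, /n/, or /ŋ/) is licensed in coda position; onsets are limited to one consonant).
Epenthesis after each stranded consonant: /t/ → /ta/, /θ/ → /θa/, /θ/ → /θa/.

ʃiətaθaheθa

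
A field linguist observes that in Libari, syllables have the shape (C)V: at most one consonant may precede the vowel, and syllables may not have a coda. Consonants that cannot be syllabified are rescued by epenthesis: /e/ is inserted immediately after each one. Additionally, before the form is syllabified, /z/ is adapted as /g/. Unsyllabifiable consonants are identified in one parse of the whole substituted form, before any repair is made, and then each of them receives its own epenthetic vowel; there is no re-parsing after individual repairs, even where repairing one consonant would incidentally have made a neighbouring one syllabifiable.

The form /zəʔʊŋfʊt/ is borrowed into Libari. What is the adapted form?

Substitution: /z/ → /g/, giving /gəʔʊŋfʊt/.
Syllabifying with onset maximization leaves /ŋ/, /t/ stranded (no codas are permitted; onsets are limited to one consonant).
Each unlicensed consonant becomes the onset of a new syllable: /ŋ/ → /ŋe/, /t/ → /te/.

gəʔʊŋefʊte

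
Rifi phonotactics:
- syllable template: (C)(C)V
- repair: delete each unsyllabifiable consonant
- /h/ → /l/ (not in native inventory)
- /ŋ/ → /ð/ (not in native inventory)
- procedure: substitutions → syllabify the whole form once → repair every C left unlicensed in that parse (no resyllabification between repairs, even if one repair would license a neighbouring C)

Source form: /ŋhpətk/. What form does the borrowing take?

Substitution: /ŋ/ → /ð/, /h/ → /l/, giving /ðlpətk/.
Syllabifying with onset maximization leaves /ð/, /t/, /k/ stranded (no codas are permitted; onsets may contain at most 2 consonants).
Each unlicensed consonant is deleted: /ð/, /t/, /k/.

lpə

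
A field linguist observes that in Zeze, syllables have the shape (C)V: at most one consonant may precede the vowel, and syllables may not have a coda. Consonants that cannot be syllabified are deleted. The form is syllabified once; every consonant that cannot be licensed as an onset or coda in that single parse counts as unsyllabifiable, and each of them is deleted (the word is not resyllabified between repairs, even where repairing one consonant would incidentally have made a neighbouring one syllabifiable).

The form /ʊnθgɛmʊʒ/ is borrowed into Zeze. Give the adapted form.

Under (C)V, the unsyllabifiable consonants are /n/, /θ/, /ʒ/ (no codas are permitted; onsets are limited to one consonant).
Each unlicensed consonant is deleted: /n/, /θ/, /ʒ/.

ʊgɛmʊ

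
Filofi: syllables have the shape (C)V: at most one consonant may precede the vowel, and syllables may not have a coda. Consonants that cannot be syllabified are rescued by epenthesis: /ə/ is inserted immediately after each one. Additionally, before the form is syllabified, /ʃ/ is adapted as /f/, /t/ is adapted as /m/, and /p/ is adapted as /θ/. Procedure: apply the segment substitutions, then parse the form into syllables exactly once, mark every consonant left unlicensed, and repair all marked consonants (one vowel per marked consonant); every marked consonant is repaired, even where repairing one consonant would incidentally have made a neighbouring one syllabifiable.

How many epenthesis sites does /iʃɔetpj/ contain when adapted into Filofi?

After substitution the input is /ifɔemθj/.
The unsyllabifiable consonants are /m/, /θ/, /j/; each receives one epenthetic vowel.

3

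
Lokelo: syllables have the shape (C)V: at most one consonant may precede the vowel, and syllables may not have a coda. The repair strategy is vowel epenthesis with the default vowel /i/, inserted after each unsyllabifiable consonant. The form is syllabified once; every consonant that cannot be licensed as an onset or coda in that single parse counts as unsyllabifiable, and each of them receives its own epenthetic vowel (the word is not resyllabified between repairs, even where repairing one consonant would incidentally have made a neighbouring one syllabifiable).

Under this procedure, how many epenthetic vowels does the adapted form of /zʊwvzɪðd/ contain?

4

The unsyllabifiable consonants are /w/, /v/, /ð/, /d/; each receives one epenthetic vowel.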